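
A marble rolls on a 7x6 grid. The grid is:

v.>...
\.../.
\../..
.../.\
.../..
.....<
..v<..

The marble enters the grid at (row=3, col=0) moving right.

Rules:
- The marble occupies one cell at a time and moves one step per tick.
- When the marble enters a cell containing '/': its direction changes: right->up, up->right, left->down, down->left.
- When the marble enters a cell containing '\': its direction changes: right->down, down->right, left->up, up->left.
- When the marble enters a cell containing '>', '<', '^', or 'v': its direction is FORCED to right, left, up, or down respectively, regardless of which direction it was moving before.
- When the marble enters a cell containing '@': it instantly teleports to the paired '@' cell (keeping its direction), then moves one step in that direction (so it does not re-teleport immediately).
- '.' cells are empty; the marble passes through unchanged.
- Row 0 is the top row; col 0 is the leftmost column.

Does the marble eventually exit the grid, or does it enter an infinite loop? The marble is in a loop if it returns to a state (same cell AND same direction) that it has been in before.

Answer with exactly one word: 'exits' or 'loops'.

Answer: exits

Derivation:
Step 1: enter (3,0), '.' pass, move right to (3,1)
Step 2: enter (3,1), '.' pass, move right to (3,2)
Step 3: enter (3,2), '.' pass, move right to (3,3)
Step 4: enter (3,3), '/' deflects right->up, move up to (2,3)
Step 5: enter (2,3), '/' deflects up->right, move right to (2,4)
Step 6: enter (2,4), '.' pass, move right to (2,5)
Step 7: enter (2,5), '.' pass, move right to (2,6)
Step 8: at (2,6) — EXIT via right edge, pos 2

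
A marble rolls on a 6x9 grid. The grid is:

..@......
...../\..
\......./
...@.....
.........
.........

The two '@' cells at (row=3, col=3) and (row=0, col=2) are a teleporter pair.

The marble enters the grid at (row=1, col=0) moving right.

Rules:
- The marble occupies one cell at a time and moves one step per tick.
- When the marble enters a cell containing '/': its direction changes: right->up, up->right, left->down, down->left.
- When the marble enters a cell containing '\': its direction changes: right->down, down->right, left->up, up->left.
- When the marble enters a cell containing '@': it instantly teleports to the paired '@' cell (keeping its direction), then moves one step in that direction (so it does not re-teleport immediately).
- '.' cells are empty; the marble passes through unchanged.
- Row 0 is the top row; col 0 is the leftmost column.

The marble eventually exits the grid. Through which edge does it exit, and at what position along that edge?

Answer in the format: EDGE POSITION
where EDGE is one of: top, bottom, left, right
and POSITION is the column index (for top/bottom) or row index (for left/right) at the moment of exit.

Step 1: enter (1,0), '.' pass, move right to (1,1)
Step 2: enter (1,1), '.' pass, move right to (1,2)
Step 3: enter (1,2), '.' pass, move right to (1,3)
Step 4: enter (1,3), '.' pass, move right to (1,4)
Step 5: enter (1,4), '.' pass, move right to (1,5)
Step 6: enter (1,5), '/' deflects right->up, move up to (0,5)
Step 7: enter (0,5), '.' pass, move up to (-1,5)
Step 8: at (-1,5) — EXIT via top edge, pos 5

Answer: top 5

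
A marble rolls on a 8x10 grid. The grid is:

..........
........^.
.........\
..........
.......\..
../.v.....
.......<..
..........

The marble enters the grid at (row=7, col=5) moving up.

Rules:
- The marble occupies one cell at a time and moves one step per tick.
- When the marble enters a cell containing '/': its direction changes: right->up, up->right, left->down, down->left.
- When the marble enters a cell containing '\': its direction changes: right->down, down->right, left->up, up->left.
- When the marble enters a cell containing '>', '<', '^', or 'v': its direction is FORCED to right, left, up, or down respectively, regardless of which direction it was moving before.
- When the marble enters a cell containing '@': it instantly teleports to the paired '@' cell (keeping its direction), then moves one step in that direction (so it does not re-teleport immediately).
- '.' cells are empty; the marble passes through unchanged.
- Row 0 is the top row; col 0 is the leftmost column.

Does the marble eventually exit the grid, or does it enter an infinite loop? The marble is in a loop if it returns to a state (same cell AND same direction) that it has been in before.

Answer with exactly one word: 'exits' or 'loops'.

Answer: exits

Derivation:
Step 1: enter (7,5), '.' pass, move up to (6,5)
Step 2: enter (6,5), '.' pass, move up to (5,5)
Step 3: enter (5,5), '.' pass, move up to (4,5)
Step 4: enter (4,5), '.' pass, move up to (3,5)
Step 5: enter (3,5), '.' pass, move up to (2,5)
Step 6: enter (2,5), '.' pass, move up to (1,5)
Step 7: enter (1,5), '.' pass, move up to (0,5)
Step 8: enter (0,5), '.' pass, move up to (-1,5)
Step 9: at (-1,5) — EXIT via top edge, pos 5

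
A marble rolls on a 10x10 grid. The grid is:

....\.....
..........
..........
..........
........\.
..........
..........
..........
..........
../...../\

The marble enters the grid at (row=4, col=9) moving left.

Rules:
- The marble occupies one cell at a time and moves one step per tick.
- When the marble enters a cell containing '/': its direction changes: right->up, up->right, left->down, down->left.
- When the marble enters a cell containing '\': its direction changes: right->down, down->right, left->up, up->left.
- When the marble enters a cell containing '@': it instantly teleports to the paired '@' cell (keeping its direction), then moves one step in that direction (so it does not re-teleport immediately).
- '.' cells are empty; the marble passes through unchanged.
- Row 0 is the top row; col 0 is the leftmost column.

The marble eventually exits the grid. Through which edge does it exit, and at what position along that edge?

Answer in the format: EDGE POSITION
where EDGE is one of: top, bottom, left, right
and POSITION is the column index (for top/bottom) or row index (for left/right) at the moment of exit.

Answer: top 8

Derivation:
Step 1: enter (4,9), '.' pass, move left to (4,8)
Step 2: enter (4,8), '\' deflects left->up, move up to (3,8)
Step 3: enter (3,8), '.' pass, move up to (2,8)
Step 4: enter (2,8), '.' pass, move up to (1,8)
Step 5: enter (1,8), '.' pass, move up to (0,8)
Step 6: enter (0,8), '.' pass, move up to (-1,8)
Step 7: at (-1,8) — EXIT via top edge, pos 8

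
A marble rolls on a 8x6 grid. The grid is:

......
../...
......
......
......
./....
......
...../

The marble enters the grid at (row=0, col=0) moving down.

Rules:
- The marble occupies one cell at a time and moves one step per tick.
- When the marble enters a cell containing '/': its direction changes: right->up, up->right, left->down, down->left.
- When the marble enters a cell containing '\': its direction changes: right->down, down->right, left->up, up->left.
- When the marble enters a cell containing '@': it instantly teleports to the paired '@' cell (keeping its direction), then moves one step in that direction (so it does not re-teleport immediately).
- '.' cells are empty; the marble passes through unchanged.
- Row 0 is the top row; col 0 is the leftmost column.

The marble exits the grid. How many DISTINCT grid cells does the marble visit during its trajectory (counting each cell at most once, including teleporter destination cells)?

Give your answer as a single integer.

Answer: 8

Derivation:
Step 1: enter (0,0), '.' pass, move down to (1,0)
Step 2: enter (1,0), '.' pass, move down to (2,0)
Step 3: enter (2,0), '.' pass, move down to (3,0)
Step 4: enter (3,0), '.' pass, move down to (4,0)
Step 5: enter (4,0), '.' pass, move down to (5,0)
Step 6: enter (5,0), '.' pass, move down to (6,0)
Step 7: enter (6,0), '.' pass, move down to (7,0)
Step 8: enter (7,0), '.' pass, move down to (8,0)
Step 9: at (8,0) — EXIT via bottom edge, pos 0
Distinct cells visited: 8 (path length 8)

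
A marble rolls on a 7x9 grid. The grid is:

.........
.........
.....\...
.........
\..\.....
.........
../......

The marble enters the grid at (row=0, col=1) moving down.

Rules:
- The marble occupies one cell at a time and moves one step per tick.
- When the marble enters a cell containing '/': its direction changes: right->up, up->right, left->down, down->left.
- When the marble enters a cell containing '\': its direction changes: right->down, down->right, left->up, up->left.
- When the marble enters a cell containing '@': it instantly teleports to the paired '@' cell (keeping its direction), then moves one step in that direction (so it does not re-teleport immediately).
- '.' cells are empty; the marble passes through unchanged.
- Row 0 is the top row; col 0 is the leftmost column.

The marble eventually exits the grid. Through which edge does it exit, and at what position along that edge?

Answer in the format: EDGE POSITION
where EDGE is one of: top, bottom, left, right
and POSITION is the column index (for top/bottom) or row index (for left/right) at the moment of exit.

Step 1: enter (0,1), '.' pass, move down to (1,1)
Step 2: enter (1,1), '.' pass, move down to (2,1)
Step 3: enter (2,1), '.' pass, move down to (3,1)
Step 4: enter (3,1), '.' pass, move down to (4,1)
Step 5: enter (4,1), '.' pass, move down to (5,1)
Step 6: enter (5,1), '.' pass, move down to (6,1)
Step 7: enter (6,1), '.' pass, move down to (7,1)
Step 8: at (7,1) — EXIT via bottom edge, pos 1

Answer: bottom 1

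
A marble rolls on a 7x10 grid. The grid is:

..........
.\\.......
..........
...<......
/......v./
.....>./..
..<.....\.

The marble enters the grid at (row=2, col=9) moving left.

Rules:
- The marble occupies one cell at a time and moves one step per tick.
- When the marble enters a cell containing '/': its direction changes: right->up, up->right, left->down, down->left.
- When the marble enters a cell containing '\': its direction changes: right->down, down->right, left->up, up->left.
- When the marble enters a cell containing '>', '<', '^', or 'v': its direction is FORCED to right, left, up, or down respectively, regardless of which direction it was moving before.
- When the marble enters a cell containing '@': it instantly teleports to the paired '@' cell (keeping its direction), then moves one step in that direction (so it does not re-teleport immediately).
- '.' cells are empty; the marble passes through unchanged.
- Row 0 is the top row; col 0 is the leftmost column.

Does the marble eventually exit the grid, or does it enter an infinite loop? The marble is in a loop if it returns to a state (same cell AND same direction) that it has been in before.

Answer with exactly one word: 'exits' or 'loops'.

Answer: exits

Derivation:
Step 1: enter (2,9), '.' pass, move left to (2,8)
Step 2: enter (2,8), '.' pass, move left to (2,7)
Step 3: enter (2,7), '.' pass, move left to (2,6)
Step 4: enter (2,6), '.' pass, move left to (2,5)
Step 5: enter (2,5), '.' pass, move left to (2,4)
Step 6: enter (2,4), '.' pass, move left to (2,3)
Step 7: enter (2,3), '.' pass, move left to (2,2)
Step 8: enter (2,2), '.' pass, move left to (2,1)
Step 9: enter (2,1), '.' pass, move left to (2,0)
Step 10: enter (2,0), '.' pass, move left to (2,-1)
Step 11: at (2,-1) — EXIT via left edge, pos 2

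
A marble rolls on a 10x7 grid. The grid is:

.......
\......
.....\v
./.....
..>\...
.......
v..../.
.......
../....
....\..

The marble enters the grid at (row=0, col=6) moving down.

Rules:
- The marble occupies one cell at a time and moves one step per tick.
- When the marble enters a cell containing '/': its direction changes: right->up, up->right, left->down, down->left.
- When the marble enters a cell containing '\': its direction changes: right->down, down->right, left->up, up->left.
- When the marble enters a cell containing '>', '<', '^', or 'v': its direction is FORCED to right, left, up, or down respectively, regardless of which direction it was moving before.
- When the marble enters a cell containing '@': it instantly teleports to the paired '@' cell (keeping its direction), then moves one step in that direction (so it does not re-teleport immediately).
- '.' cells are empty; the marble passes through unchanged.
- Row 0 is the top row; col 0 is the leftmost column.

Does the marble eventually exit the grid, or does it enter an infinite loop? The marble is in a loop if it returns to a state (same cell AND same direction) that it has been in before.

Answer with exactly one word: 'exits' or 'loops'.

Answer: exits

Derivation:
Step 1: enter (0,6), '.' pass, move down to (1,6)
Step 2: enter (1,6), '.' pass, move down to (2,6)
Step 3: enter (2,6), 'v' forces down->down, move down to (3,6)
Step 4: enter (3,6), '.' pass, move down to (4,6)
Step 5: enter (4,6), '.' pass, move down to (5,6)
Step 6: enter (5,6), '.' pass, move down to (6,6)
Step 7: enter (6,6), '.' pass, move down to (7,6)
Step 8: enter (7,6), '.' pass, move down to (8,6)
Step 9: enter (8,6), '.' pass, move down to (9,6)
Step 10: enter (9,6), '.' pass, move down to (10,6)
Step 11: at (10,6) — EXIT via bottom edge, pos 6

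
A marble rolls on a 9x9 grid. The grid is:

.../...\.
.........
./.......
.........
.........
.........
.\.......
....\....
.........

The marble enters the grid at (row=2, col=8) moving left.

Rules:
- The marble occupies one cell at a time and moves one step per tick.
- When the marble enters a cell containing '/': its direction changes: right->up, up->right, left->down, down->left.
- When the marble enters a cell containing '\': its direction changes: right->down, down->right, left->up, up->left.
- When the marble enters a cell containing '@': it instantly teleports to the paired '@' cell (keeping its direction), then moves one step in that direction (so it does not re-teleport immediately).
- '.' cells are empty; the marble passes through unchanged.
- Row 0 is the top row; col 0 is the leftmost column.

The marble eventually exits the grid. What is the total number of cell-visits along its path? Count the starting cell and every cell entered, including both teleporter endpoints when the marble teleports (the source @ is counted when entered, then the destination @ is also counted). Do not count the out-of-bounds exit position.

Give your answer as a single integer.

Answer: 19

Derivation:
Step 1: enter (2,8), '.' pass, move left to (2,7)
Step 2: enter (2,7), '.' pass, move left to (2,6)
Step 3: enter (2,6), '.' pass, move left to (2,5)
Step 4: enter (2,5), '.' pass, move left to (2,4)
Step 5: enter (2,4), '.' pass, move left to (2,3)
Step 6: enter (2,3), '.' pass, move left to (2,2)
Step 7: enter (2,2), '.' pass, move left to (2,1)
Step 8: enter (2,1), '/' deflects left->down, move down to (3,1)
Step 9: enter (3,1), '.' pass, move down to (4,1)
Step 10: enter (4,1), '.' pass, move down to (5,1)
Step 11: enter (5,1), '.' pass, move down to (6,1)
Step 12: enter (6,1), '\' deflects down->right, move right to (6,2)
Step 13: enter (6,2), '.' pass, move right to (6,3)
Step 14: enter (6,3), '.' pass, move right to (6,4)
Step 15: enter (6,4), '.' pass, move right to (6,5)
Step 16: enter (6,5), '.' pass, move right to (6,6)
Step 17: enter (6,6), '.' pass, move right to (6,7)
Step 18: enter (6,7), '.' pass, move right to (6,8)
Step 19: enter (6,8), '.' pass, move right to (6,9)
Step 20: at (6,9) — EXIT via right edge, pos 6
Path length (cell visits): 19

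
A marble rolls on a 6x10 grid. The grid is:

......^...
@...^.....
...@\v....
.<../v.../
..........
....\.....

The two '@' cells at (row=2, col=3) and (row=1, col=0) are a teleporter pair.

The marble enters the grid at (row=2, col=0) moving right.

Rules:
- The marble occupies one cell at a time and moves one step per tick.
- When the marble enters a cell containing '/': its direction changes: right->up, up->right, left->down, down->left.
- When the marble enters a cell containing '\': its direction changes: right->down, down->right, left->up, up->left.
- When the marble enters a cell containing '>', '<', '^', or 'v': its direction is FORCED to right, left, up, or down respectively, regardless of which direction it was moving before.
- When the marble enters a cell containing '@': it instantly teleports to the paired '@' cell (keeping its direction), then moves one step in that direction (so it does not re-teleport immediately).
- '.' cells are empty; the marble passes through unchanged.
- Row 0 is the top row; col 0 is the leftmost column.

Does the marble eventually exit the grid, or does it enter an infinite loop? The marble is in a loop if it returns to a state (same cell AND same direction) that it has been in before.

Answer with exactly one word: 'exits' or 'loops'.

Step 1: enter (2,0), '.' pass, move right to (2,1)
Step 2: enter (2,1), '.' pass, move right to (2,2)
Step 3: enter (2,2), '.' pass, move right to (2,3)
Step 4: enter (2,3), '@' teleport (2,3)->(1,0), also enter (1,0), move right to (1,1)
Step 5: enter (1,1), '.' pass, move right to (1,2)
Step 6: enter (1,2), '.' pass, move right to (1,3)
Step 7: enter (1,3), '.' pass, move right to (1,4)
Step 8: enter (1,4), '^' forces right->up, move up to (0,4)
Step 9: enter (0,4), '.' pass, move up to (-1,4)
Step 10: at (-1,4) — EXIT via top edge, pos 4

Answer: exits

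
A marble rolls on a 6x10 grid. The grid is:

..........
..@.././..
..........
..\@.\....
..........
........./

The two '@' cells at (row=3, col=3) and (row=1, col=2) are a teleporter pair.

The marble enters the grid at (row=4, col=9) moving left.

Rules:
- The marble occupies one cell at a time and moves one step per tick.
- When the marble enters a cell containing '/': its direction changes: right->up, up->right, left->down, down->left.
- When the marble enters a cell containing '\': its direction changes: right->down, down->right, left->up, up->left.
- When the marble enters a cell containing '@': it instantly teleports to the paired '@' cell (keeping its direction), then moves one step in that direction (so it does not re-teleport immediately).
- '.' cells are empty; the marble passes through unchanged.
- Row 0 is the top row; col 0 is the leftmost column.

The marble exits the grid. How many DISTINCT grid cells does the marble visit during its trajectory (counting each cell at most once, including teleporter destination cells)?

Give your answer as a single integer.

Answer: 10

Derivation:
Step 1: enter (4,9), '.' pass, move left to (4,8)
Step 2: enter (4,8), '.' pass, move left to (4,7)
Step 3: enter (4,7), '.' pass, move left to (4,6)
Step 4: enter (4,6), '.' pass, move left to (4,5)
Step 5: enter (4,5), '.' pass, move left to (4,4)
Step 6: enter (4,4), '.' pass, move left to (4,3)
Step 7: enter (4,3), '.' pass, move left to (4,2)
Step 8: enter (4,2), '.' pass, move left to (4,1)
Step 9: enter (4,1), '.' pass, move left to (4,0)
Step 10: enter (4,0), '.' pass, move left to (4,-1)
Step 11: at (4,-1) — EXIT via left edge, pos 4
Distinct cells visited: 10 (path length 10)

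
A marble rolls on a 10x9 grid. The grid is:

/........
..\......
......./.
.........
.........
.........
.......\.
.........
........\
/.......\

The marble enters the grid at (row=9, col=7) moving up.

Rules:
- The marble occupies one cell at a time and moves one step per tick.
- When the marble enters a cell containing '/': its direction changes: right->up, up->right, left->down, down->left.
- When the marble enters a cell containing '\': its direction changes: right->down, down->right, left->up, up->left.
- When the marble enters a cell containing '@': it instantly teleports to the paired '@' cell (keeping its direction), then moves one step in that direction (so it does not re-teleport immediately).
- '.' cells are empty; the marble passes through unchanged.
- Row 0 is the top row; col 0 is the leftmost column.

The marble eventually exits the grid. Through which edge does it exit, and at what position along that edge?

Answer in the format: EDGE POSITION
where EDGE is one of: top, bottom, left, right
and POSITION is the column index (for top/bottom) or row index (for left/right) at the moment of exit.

Answer: left 6

Derivation:
Step 1: enter (9,7), '.' pass, move up to (8,7)
Step 2: enter (8,7), '.' pass, move up to (7,7)
Step 3: enter (7,7), '.' pass, move up to (6,7)
Step 4: enter (6,7), '\' deflects up->left, move left to (6,6)
Step 5: enter (6,6), '.' pass, move left to (6,5)
Step 6: enter (6,5), '.' pass, move left to (6,4)
Step 7: enter (6,4), '.' pass, move left to (6,3)
Step 8: enter (6,3), '.' pass, move left to (6,2)
Step 9: enter (6,2), '.' pass, move left to (6,1)
Step 10: enter (6,1), '.' pass, move left to (6,0)
Step 11: enter (6,0), '.' pass, move left to (6,-1)
Step 12: at (6,-1) — EXIT via left edge, pos 6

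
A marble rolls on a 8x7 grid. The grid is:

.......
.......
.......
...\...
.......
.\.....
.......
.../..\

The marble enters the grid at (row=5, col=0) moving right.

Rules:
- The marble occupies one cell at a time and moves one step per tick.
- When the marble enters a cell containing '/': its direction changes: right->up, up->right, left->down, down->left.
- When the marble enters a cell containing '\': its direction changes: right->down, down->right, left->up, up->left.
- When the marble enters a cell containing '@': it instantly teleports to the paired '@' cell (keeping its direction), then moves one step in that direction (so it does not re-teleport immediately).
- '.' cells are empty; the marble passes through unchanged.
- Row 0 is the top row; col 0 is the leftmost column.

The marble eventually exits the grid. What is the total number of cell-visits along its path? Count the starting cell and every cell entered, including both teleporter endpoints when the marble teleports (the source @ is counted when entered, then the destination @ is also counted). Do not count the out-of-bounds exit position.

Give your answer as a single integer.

Step 1: enter (5,0), '.' pass, move right to (5,1)
Step 2: enter (5,1), '\' deflects right->down, move down to (6,1)
Step 3: enter (6,1), '.' pass, move down to (7,1)
Step 4: enter (7,1), '.' pass, move down to (8,1)
Step 5: at (8,1) — EXIT via bottom edge, pos 1
Path length (cell visits): 4

Answer: 4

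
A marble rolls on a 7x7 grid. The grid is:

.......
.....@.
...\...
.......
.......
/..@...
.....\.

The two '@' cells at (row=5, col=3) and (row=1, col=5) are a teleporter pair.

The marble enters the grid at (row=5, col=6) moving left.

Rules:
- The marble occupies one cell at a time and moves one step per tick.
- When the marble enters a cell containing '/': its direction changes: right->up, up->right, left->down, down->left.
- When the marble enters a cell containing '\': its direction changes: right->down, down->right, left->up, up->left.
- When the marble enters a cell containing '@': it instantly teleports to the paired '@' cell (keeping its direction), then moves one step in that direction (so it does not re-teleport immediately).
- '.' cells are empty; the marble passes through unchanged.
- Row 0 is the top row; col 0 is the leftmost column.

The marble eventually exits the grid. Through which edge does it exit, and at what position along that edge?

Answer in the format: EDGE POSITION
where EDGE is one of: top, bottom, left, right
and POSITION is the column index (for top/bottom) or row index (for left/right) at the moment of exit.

Step 1: enter (5,6), '.' pass, move left to (5,5)
Step 2: enter (5,5), '.' pass, move left to (5,4)
Step 3: enter (5,4), '.' pass, move left to (5,3)
Step 4: enter (5,3), '@' teleport (5,3)->(1,5), also enter (1,5), move left to (1,4)
Step 5: enter (1,4), '.' pass, move left to (1,3)
Step 6: enter (1,3), '.' pass, move left to (1,2)
Step 7: enter (1,2), '.' pass, move left to (1,1)
Step 8: enter (1,1), '.' pass, move left to (1,0)
Step 9: enter (1,0), '.' pass, move left to (1,-1)
Step 10: at (1,-1) — EXIT via left edge, pos 1

Answer: left 1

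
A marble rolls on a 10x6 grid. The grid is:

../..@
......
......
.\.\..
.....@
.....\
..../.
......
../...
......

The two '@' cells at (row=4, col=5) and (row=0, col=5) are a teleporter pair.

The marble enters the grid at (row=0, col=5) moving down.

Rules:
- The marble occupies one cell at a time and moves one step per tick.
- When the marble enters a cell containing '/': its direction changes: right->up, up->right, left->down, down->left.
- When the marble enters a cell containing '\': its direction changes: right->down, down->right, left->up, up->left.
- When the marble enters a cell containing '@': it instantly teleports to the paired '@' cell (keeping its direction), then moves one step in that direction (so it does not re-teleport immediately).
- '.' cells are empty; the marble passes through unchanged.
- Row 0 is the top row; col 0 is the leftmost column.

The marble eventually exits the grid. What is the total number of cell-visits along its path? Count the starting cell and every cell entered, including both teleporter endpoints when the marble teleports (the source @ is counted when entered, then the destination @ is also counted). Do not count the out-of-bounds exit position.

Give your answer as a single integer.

Answer: 3

Derivation:
Step 1: enter (0,5), '@' teleport (0,5)->(4,5), also enter (4,5), move down to (5,5)
Step 2: enter (5,5), '\' deflects down->right, move right to (5,6)
Step 3: at (5,6) — EXIT via right edge, pos 5
Path length (cell visits): 3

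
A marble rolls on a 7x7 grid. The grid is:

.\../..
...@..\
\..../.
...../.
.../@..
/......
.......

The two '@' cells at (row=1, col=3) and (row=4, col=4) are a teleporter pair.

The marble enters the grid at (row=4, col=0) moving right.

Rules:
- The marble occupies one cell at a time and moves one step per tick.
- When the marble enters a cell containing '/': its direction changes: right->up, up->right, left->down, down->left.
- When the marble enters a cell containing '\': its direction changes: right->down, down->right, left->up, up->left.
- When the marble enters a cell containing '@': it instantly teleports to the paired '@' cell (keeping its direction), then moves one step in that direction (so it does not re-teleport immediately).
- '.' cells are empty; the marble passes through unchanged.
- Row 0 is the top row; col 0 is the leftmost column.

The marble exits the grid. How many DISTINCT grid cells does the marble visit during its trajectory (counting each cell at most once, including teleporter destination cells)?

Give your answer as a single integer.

Answer: 14

Derivation:
Step 1: enter (4,0), '.' pass, move right to (4,1)
Step 2: enter (4,1), '.' pass, move right to (4,2)
Step 3: enter (4,2), '.' pass, move right to (4,3)
Step 4: enter (4,3), '/' deflects right->up, move up to (3,3)
Step 5: enter (3,3), '.' pass, move up to (2,3)
Step 6: enter (2,3), '.' pass, move up to (1,3)
Step 7: enter (1,3), '@' teleport (1,3)->(4,4), also enter (4,4), move up to (3,4)
Step 8: enter (3,4), '.' pass, move up to (2,4)
Step 9: enter (2,4), '.' pass, move up to (1,4)
Step 10: enter (1,4), '.' pass, move up to (0,4)
Step 11: enter (0,4), '/' deflects up->right, move right to (0,5)
Step 12: enter (0,5), '.' pass, move right to (0,6)
Step 13: enter (0,6), '.' pass, move right to (0,7)
Step 14: at (0,7) — EXIT via right edge, pos 0
Distinct cells visited: 14 (path length 14)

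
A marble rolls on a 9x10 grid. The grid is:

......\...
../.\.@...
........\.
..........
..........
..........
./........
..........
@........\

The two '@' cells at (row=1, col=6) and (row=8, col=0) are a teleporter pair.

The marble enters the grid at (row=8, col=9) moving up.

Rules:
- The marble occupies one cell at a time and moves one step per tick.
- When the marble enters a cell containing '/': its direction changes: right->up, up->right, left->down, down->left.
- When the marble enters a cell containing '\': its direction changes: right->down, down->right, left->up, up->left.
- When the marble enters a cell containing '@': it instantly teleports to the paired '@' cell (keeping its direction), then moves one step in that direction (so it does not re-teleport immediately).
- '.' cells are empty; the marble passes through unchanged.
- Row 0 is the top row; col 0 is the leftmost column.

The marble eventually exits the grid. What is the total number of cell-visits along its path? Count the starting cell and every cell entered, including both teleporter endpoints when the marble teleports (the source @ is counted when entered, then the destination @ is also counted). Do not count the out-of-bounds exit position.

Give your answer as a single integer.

Answer: 14

Derivation:
Step 1: enter (8,9), '\' deflects up->left, move left to (8,8)
Step 2: enter (8,8), '.' pass, move left to (8,7)
Step 3: enter (8,7), '.' pass, move left to (8,6)
Step 4: enter (8,6), '.' pass, move left to (8,5)
Step 5: enter (8,5), '.' pass, move left to (8,4)
Step 6: enter (8,4), '.' pass, move left to (8,3)
Step 7: enter (8,3), '.' pass, move left to (8,2)
Step 8: enter (8,2), '.' pass, move left to (8,1)
Step 9: enter (8,1), '.' pass, move left to (8,0)
Step 10: enter (8,0), '@' teleport (8,0)->(1,6), also enter (1,6), move left to (1,5)
Step 11: enter (1,5), '.' pass, move left to (1,4)
Step 12: enter (1,4), '\' deflects left->up, move up to (0,4)
Step 13: enter (0,4), '.' pass, move up to (-1,4)
Step 14: at (-1,4) — EXIT via top edge, pos 4
Path length (cell visits): 14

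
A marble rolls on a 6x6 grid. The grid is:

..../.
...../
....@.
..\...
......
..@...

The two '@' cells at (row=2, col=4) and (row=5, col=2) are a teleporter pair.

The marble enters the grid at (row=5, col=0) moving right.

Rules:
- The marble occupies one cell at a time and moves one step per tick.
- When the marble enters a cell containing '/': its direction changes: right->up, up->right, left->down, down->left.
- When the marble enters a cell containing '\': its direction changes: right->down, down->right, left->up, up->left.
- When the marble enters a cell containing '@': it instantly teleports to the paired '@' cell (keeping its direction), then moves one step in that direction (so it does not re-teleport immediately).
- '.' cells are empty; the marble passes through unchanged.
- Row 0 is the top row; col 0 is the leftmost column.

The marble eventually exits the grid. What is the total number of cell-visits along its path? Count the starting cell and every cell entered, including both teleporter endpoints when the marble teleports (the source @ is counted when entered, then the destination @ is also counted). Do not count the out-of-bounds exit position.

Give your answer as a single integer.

Step 1: enter (5,0), '.' pass, move right to (5,1)
Step 2: enter (5,1), '.' pass, move right to (5,2)
Step 3: enter (5,2), '@' teleport (5,2)->(2,4), also enter (2,4), move right to (2,5)
Step 4: enter (2,5), '.' pass, move right to (2,6)
Step 5: at (2,6) — EXIT via right edge, pos 2
Path length (cell visits): 5

Answer: 5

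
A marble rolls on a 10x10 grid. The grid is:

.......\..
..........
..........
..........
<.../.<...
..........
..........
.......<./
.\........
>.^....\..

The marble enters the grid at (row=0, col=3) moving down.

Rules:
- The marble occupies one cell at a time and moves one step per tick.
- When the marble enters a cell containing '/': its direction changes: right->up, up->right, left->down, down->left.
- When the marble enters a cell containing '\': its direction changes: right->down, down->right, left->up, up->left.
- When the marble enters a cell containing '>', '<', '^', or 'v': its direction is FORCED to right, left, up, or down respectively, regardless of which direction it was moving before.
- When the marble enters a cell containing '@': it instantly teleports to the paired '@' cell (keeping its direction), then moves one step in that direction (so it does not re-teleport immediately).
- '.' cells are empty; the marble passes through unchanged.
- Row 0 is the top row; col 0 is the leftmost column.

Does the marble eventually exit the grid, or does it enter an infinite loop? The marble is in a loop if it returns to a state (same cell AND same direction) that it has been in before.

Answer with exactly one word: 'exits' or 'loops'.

Answer: exits

Derivation:
Step 1: enter (0,3), '.' pass, move down to (1,3)
Step 2: enter (1,3), '.' pass, move down to (2,3)
Step 3: enter (2,3), '.' pass, move down to (3,3)
Step 4: enter (3,3), '.' pass, move down to (4,3)
Step 5: enter (4,3), '.' pass, move down to (5,3)
Step 6: enter (5,3), '.' pass, move down to (6,3)
Step 7: enter (6,3), '.' pass, move down to (7,3)
Step 8: enter (7,3), '.' pass, move down to (8,3)
Step 9: enter (8,3), '.' pass, move down to (9,3)
Step 10: enter (9,3), '.' pass, move down to (10,3)
Step 11: at (10,3) — EXIT via bottom edge, pos 3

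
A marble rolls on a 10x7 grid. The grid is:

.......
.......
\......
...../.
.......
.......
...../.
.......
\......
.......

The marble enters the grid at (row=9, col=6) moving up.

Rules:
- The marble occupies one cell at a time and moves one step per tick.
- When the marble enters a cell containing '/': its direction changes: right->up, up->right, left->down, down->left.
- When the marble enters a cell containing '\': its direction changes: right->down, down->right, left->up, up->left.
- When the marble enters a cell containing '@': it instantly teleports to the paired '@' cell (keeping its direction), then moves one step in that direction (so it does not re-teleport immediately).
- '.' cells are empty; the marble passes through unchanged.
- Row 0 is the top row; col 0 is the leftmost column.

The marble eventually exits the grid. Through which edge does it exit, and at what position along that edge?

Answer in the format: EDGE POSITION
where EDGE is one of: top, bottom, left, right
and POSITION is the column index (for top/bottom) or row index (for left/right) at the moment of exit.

Step 1: enter (9,6), '.' pass, move up to (8,6)
Step 2: enter (8,6), '.' pass, move up to (7,6)
Step 3: enter (7,6), '.' pass, move up to (6,6)
Step 4: enter (6,6), '.' pass, move up to (5,6)
Step 5: enter (5,6), '.' pass, move up to (4,6)
Step 6: enter (4,6), '.' pass, move up to (3,6)
Step 7: enter (3,6), '.' pass, move up to (2,6)
Step 8: enter (2,6), '.' pass, move up to (1,6)
Step 9: enter (1,6), '.' pass, move up to (0,6)
Step 10: enter (0,6), '.' pass, move up to (-1,6)
Step 11: at (-1,6) — EXIT via top edge, pos 6

Answer: top 6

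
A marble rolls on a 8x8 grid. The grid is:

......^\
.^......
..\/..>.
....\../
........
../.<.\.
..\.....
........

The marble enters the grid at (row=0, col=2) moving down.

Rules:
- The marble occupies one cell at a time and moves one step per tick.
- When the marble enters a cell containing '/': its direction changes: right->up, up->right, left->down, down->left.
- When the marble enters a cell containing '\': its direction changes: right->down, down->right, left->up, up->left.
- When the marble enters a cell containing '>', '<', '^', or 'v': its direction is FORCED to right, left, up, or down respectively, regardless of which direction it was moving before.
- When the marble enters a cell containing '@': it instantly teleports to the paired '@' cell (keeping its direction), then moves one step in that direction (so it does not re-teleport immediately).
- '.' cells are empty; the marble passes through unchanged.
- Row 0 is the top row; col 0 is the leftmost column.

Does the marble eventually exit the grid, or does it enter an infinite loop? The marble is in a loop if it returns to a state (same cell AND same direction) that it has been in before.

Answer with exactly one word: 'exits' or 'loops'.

Answer: exits

Derivation:
Step 1: enter (0,2), '.' pass, move down to (1,2)
Step 2: enter (1,2), '.' pass, move down to (2,2)
Step 3: enter (2,2), '\' deflects down->right, move right to (2,3)
Step 4: enter (2,3), '/' deflects right->up, move up to (1,3)
Step 5: enter (1,3), '.' pass, move up to (0,3)
Step 6: enter (0,3), '.' pass, move up to (-1,3)
Step 7: at (-1,3) — EXIT via top edge, pos 3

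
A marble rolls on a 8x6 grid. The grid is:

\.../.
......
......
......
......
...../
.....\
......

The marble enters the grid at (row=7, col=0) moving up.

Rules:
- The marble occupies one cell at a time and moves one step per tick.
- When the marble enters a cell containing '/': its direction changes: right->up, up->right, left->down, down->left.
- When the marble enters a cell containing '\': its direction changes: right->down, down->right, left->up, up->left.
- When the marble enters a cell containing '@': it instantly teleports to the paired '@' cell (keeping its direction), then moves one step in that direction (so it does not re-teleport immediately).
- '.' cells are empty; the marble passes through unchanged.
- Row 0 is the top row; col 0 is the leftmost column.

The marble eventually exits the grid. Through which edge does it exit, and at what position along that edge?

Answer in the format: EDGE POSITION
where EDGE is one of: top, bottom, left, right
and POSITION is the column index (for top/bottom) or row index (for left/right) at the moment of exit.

Answer: left 0

Derivation:
Step 1: enter (7,0), '.' pass, move up to (6,0)
Step 2: enter (6,0), '.' pass, move up to (5,0)
Step 3: enter (5,0), '.' pass, move up to (4,0)
Step 4: enter (4,0), '.' pass, move up to (3,0)
Step 5: enter (3,0), '.' pass, move up to (2,0)
Step 6: enter (2,0), '.' pass, move up to (1,0)
Step 7: enter (1,0), '.' pass, move up to (0,0)
Step 8: enter (0,0), '\' deflects up->left, move left to (0,-1)
Step 9: at (0,-1) — EXIT via left edge, pos 0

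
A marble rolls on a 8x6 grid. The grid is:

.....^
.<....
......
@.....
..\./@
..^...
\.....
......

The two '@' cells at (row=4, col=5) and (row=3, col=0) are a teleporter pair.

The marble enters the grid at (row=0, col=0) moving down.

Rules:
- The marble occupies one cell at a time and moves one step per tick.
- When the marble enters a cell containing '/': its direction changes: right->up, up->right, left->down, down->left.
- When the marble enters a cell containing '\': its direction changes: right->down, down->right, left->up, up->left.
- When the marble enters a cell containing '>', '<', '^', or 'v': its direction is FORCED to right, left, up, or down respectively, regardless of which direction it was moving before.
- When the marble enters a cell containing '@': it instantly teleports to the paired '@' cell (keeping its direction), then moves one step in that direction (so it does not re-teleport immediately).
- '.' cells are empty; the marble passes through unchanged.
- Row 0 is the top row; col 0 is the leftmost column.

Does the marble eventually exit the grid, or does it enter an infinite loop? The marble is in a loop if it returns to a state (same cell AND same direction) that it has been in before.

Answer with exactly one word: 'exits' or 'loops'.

Answer: exits

Derivation:
Step 1: enter (0,0), '.' pass, move down to (1,0)
Step 2: enter (1,0), '.' pass, move down to (2,0)
Step 3: enter (2,0), '.' pass, move down to (3,0)
Step 4: enter (3,0), '@' teleport (3,0)->(4,5), also enter (4,5), move down to (5,5)
Step 5: enter (5,5), '.' pass, move down to (6,5)
Step 6: enter (6,5), '.' pass, move down to (7,5)
Step 7: enter (7,5), '.' pass, move down to (8,5)
Step 8: at (8,5) — EXIT via bottom edge, pos 5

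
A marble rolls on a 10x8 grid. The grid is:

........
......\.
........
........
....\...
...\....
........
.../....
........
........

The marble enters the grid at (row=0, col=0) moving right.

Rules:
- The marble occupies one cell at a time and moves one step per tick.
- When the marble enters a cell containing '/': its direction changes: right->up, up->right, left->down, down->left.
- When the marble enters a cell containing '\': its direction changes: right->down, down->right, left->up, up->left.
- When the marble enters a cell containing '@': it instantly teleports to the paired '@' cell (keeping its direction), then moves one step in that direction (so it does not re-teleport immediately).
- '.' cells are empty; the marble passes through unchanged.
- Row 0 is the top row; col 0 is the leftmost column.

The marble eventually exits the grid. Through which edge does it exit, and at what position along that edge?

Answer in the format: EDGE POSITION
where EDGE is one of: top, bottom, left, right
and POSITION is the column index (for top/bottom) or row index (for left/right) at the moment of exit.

Step 1: enter (0,0), '.' pass, move right to (0,1)
Step 2: enter (0,1), '.' pass, move right to (0,2)
Step 3: enter (0,2), '.' pass, move right to (0,3)
Step 4: enter (0,3), '.' pass, move right to (0,4)
Step 5: enter (0,4), '.' pass, move right to (0,5)
Step 6: enter (0,5), '.' pass, move right to (0,6)
Step 7: enter (0,6), '.' pass, move right to (0,7)
Step 8: enter (0,7), '.' pass, move right to (0,8)
Step 9: at (0,8) — EXIT via right edge, pos 0

Answer: right 0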